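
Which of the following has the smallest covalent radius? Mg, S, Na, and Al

S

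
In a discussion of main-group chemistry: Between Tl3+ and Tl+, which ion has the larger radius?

Tl+

Both ions have Z = 81 protons, but Tl3+ has lost more electrons, so its remaining electrons feel a larger effective nuclear charge per electron and are pulled in more tightly.
Higher positive charge → smaller ion, so Tl+ > Tl3+.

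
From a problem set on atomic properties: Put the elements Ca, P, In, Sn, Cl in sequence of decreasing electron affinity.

Cl, Sn, P, In, Ca

Atoms with high Z_eff and room in the valence shell (especially the halogens) have the most exothermic electron affinities.
Here both period and group differ, so the two effects have to be weighed against each other.
In > Ca: the two effects oppose for this pair; the across-period effect wins (29 vs 2 kJ/mol).
P > In: both effects reinforce here, so P is clearly the higher of the two.
Sn > P: this pair runs against the simple trend — see the exception note.
Cl > Sn: relative to Sn, both the across-period and down-group shifts push Cl's electron affinity up.
Note the exception: Sn has a higher electron affinity than P, contrary to the simple trend — adding an electron to P's half-filled np³ subshell costs electron-pairing energy.
Tabulated electron affinity (kJ/mol): P 72, Cl 349, Ca 2, In 29, Sn 107.
So from highest to lowest: Cl > Sn > P > In > Ca.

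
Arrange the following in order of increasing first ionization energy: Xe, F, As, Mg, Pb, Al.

F is in period 2, group 17; Mg is in period 3, group 2; Al is in period 3, group 13; As is in period 4, group 15; Xe is in period 5, group 18; Pb is in period 6, group 14.
First ionization energy rises across a period (greater Z_eff holds electrons more tightly) and falls down a group (valence electrons are farther from the nucleus).
These span different periods and groups, so the two trends combine.
Pb > Al: the two effects oppose for this pair; the across-period effect wins (716 vs 578 kJ/mol).
Mg > Pb: the two effects oppose for this pair; the down-group effect wins (738 vs 716 kJ/mol).
As > Mg: period and group pull opposite ways; the across-period shift dominates (947 vs 738 kJ/mol).
Xe > As: the two effects oppose for this pair; the across-period effect wins (1170 vs 947 kJ/mol).
F > Xe: period and group pull opposite ways; the down-group shift dominates (1681 vs 1170 kJ/mol).
Note the exception: Mg has a higher first ionization energy than Al, contrary to the simple trend — Al's single 3p electron is easier to remove than one from Mg's filled 3s².
For reference (kJ/mol): F 1681, Mg 738, Al 578, As 947, Xe 1170, Pb 716.
So from lowest to highest: Al < Pb < Mg < As < Xe < F.

Al, Pb, Mg, As, Xe, F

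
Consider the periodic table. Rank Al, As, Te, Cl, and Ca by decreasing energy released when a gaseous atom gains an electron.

Cl, Te, As, Al, Ca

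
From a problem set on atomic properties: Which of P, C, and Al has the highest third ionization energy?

C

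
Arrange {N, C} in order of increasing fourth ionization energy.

The fourth ionization energy removes an electron from the +3 ion. For each element: N³⁺ still has 2 valence electrons; C³⁺ still has 1 valence electron.
All are still removing valence electrons, so compare the +3 ions as you would atoms: IE_4 generally rises across a period (higher Z_eff) and falls down a group (larger shell), subject to the usual subshell exceptions.
Valence configurations: N³⁺ [He]2s², C³⁺ [He]2s¹.
Approximate IE_4 values (kJ/mol): N 7475, C 6223.
So the fourth ionization energies run C < N.

C < N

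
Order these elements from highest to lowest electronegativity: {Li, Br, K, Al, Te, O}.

O > Br > Te > Al > Li > K

Li is in period 2, group 1; O is in period 2, group 16; Al is in period 3, group 13; K is in period 4, group 1; Br is in period 4, group 17; Te is in period 5, group 16.
EN rises left→right (higher Z_eff, smaller atoms) and falls top→bottom (larger, more shielded atoms).
These span different periods and groups, so the two trends combine.
Li > K: Li sits above K in group 1, so the down-group effect alone puts Li higher.
Al > Li: period and group pull opposite ways; the across-period shift dominates (1.61 vs 0.98).
Te > Al: the two effects oppose for this pair; the across-period effect wins (2.10 vs 1.61).
Br > Te: relative to Te, both the across-period and down-group shifts push Br's electronegativity up.
O > Br: the two effects oppose for this pair; the down-group effect wins (3.44 vs 2.96).
Tabulated electronegativity (Pauling): Li 0.98, O 3.44, Al 1.61, K 0.82, Br 2.96, Te 2.10.
So from highest to lowest: O > Br > Te > Al > Li > K.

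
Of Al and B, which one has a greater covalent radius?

B is in period 2, group 13; Al is in period 3, group 13.
Moving right in a period, electrons are added to the same shell under a stronger nuclear pull, so atoms get smaller; moving down, a new shell is opened and atoms get larger.
All are in group 13, so atomic radius increases down the group.
So Al has the greater covalent radius (Al > B).

Al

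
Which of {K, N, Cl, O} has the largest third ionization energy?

O

IE_3 is the cost of taking one more electron from the +2 cation: K²⁺ is already 1 electron into the core; N²⁺ still has 3 valence electrons; Cl²⁺ still has 5 valence electrons; O²⁺ still has 4 valence electrons.
Usually core removal costs more than valence removal, but here the competition is close: a tightly held n=2 valence electron can cost more to remove than an n=3 core electron, so the actual values have to decide it.
Valence configurations: N²⁺ [He]2s²2p¹, Cl²⁺ [Ne]3s²3p³, O²⁺ [He]2s²2p².
The numbers (kJ/mol): K 4420, N 4578, Cl 3822, O 5300.
So the third ionization energies run Cl < K < N < O.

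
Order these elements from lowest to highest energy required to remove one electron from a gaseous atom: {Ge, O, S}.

O is in period 2, group 16; S is in period 3, group 16; Ge is in period 4, group 14.
First ionization energy rises across a period (greater Z_eff holds electrons more tightly) and falls down a group (valence electrons are farther from the nucleus).
Here both period and group differ, so the two effects have to be weighed against each other.
S > Ge: relative to Ge, both the across-period and down-group shifts push S's first ionization energy up.
O > S: they share group 16; the group trend gives O the larger value.
Tabulated first ionization energy (kJ/mol): O 1314, S 1000, Ge 762.
So from lowest to highest: Ge < S < O.

Ge, S, O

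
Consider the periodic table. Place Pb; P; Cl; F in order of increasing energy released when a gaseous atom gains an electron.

F is in period 2, group 17; P is in period 3, group 15; Cl is in period 3, group 17; Pb is in period 6, group 14.
Atoms with high Z_eff and room in the valence shell (especially the halogens) have the most exothermic electron affinities.
Neither a single period nor a single group — weigh both effects.
P > Pb: both effects reinforce here, so P is clearly the higher of the two.
F > P: relative to P, both the across-period and down-group shifts push F's electron affinity up.
Cl > F: this pair runs against the simple trend — see the exception note.
Note the exception: Cl has a higher electron affinity than F, contrary to the simple trend — F's small 2p subshell makes the incoming electron feel strong e⁻–e⁻ repulsion, so Cl actually releases more energy on gaining an electron.
Approximate values (kJ/mol): F 328, P 72, Cl 349, Pb 35.
So from lowest to highest: Pb < P < F < Cl.

Pb < P < F < Cl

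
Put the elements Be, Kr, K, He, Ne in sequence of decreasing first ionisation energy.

He is in period 1, group 18; Be is in period 2, group 2; Ne is in period 2, group 18; K is in period 4, group 1; Kr is in period 4, group 18.
IE₁ increases left→right with effective nuclear charge and decreases top→bottom as the valence shell moves farther out.
Neither a single period nor a single group — weigh both effects.
Be > K: both effects reinforce here, so Be is clearly the higher of the two.
Kr > Be: period and group pull opposite ways; the across-period shift dominates (1351 vs 900 kJ/mol).
Ne > Kr: Ne sits above Kr in group 18, so the down-group effect alone puts Ne higher.
He > Ne: they share group 18; the group trend gives He the larger value.
Approximate values (kJ/mol): He 2372, Be 900, Ne 2081, K 419, Kr 1351.
So from highest to lowest: He > Ne > Kr > Be > K.

He > Ne > Kr > Be > K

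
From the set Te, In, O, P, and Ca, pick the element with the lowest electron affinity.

Ca

O is in period 2, group 16; P is in period 3, group 15; Ca is in period 4, group 2; In is in period 5, group 13; Te is in period 5, group 16.
Adding an electron releases more energy for atoms nearer the top right (short of the noble gases).
Neither a single period nor a single group — weigh both effects.
In > Ca: period and group pull opposite ways; the across-period shift dominates (29 vs 2 kJ/mol).
P > In: both effects reinforce here, so P is clearly the higher of the two.
O > P: relative to P, both the across-period and down-group shifts push O's electron affinity up.
Te > O: this pair runs against the simple trend — see the exception note.
Note the exception: Te has a higher electron affinity than O, contrary to the simple trend — O's compact 2p subshell gives strong electron–electron repulsion on the added electron.
For reference (kJ/mol): O 141, P 72, Ca 2, In 29, Te 190.
The lowest electron affinity among these belongs to Ca.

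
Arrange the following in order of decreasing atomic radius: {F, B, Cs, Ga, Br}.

B is in period 2, group 13; F is in period 2, group 17; Ga is in period 4, group 13; Br is in period 4, group 17; Cs is in period 6, group 1.
Across a period the added protons contract the valence shell; down a group each new principal shell makes the atom larger.
These span different periods and groups, so the two trends combine.
B > F: B lies to the left of F in period 2, so the across-period effect alone puts B larger.
Br > B: the two effects oppose for this pair; the down-group effect wins (114 vs 85 pm).
Ga > Br: both are in period 4; the period trend gives Ga the larger value.
Cs > Ga: both effects reinforce here, so Cs is clearly the larger of the two.
For reference (pm): B 85, F 64, Ga 124, Br 114, Cs 232.
So from largest to smallest: Cs > Ga > Br > B > F.

Cs > Ga > Br > B > F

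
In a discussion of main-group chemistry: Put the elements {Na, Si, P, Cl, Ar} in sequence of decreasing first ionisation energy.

Ar > Cl > P > Si > Na

Across a period the outer electron is held more tightly (higher IE₁); down a group it sits in a higher shell, more shielded, and comes off more easily.
All lie in period 3, so first ionization energy increases left to right.
So from highest to lowest: Ar > Cl > P > Si > Na.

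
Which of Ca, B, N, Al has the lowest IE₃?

The third ionization energy removes an electron from the +2 ion. For each element: Ca²⁺ is the bare [Ar] core; B²⁺ still has 1 valence electron; N²⁺ still has 3 valence electrons; Al²⁺ still has 1 valence electron.
Core electrons are held far more tightly than valence electrons, so Ca tops the IE_3 order.
Valence configurations: B²⁺ [He]2s¹, N²⁺ [He]2s²2p¹, Al²⁺ [Ne]3s¹.
Tabulated IE_3 (kJ/mol): Ca 4912, B 3660, N 4578, Al 2745.
Hence IE_3: Al < B < N < Ca.

Al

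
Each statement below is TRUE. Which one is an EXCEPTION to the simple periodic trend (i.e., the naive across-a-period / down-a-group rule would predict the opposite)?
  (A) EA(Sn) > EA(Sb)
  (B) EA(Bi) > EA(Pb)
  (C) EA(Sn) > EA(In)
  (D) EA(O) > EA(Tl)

The general trend: electron affinity increases across a period and decreases down a group.
(A) Sn (period 5, group 14) vs Sb (period 5, group 15): the stated order contradicts the simple trend.
(B) Bi (period 6, group 15) vs Pb (period 6, group 14): the stated order agrees with the simple trend.
(C) Sn (period 5, group 14) vs In (period 5, group 13): the stated order agrees with the simple trend.
(D) O (period 2, group 16) vs Tl (period 6, group 13): the stated order agrees with the simple trend.
The exception is (A): adding an electron to Sb's half-filled 5p³ is unfavourable, so Sn has the more exothermic EA.

(A)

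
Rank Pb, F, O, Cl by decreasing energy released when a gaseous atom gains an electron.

Cl > F > O > Pb

O is in period 2, group 16; F is in period 2, group 17; Cl is in period 3, group 17; Pb is in period 6, group 14.
Electron affinity generally becomes more exothermic across a period toward the halogens and less exothermic down a group.
These span different periods and groups, so the two trends combine.
O > Pb: relative to Pb, both the across-period and down-group shifts push O's electron affinity up.
F > O: F lies to the right of O in period 2, so the across-period effect alone puts F higher.
Cl > F: this pair runs against the simple trend — see the exception note.
Note the exception: Cl has a higher electron affinity than F, contrary to the simple trend — F's small 2p subshell makes the incoming electron feel strong e⁻–e⁻ repulsion, so Cl actually releases more energy on gaining an electron.
For reference (kJ/mol): O 141, F 328, Cl 349, Pb 35.
So from highest to lowest: Cl > F > O > Pb.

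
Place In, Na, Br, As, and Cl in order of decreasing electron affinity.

Na is in period 3, group 1; Cl is in period 3, group 17; As is in period 4, group 15; Br is in period 4, group 17; In is in period 5, group 13.
Adding an electron releases more energy for atoms nearer the top right (short of the noble gases).
These span different periods and groups, so the two trends combine.
Na > In: the two effects oppose for this pair; the down-group effect wins (53 vs 29 kJ/mol).
As > Na: the two effects oppose for this pair; the across-period effect wins (78 vs 53 kJ/mol).
Br > As: Br lies to the right of As in period 4, so the across-period effect alone puts Br higher.
Cl > Br: Cl sits above Br in group 17, so the down-group effect alone puts Cl higher.
For reference (kJ/mol): Na 53, Cl 349, As 78, Br 325, In 29.
So from highest to lowest: Cl > Br > As > Na > In.

Cl > Br > As > Na > In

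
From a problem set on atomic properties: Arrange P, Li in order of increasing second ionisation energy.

Consider each +1 ion: P⁺ still has 4 valence electrons; Li⁺ is the bare [He] core.
Breaking into a closed-shell core is much more expensive than removing a leftover valence electron — Li has the largest IE_2 here.
Approximate IE_2 values (kJ/mol): P 1907, Li 7298.
Overall IE_2 order: P < Li.

P, Li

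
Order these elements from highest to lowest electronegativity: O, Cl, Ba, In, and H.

H is in period 1, group 1; O is in period 2, group 16; Cl is in period 3, group 17; In is in period 5, group 13; Ba is in period 6, group 2.
Electronegativity increases across a period and decreases down a group, tracking effective nuclear charge and atomic size.
These span different periods and groups, so the two trends combine.
In > Ba: relative to Ba, both the across-period and down-group shifts push In's electronegativity up.
H > In: the two effects oppose for this pair; the down-group effect wins (2.20 vs 1.78).
Cl > H: period and group pull opposite ways; the across-period shift dominates (3.16 vs 2.20).
O > Cl: period and group pull opposite ways; the down-group shift dominates (3.44 vs 3.16).
Approximate values (Pauling): H 2.20, O 3.44, Cl 3.16, In 1.78, Ba 0.89.
So from highest to lowest: O > Cl > H > In > Ba.

O > Cl > H > In > Ba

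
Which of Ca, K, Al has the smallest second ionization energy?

Ca

IE_2 is the cost of taking one more electron from the +1 cation: Ca⁺ still has 1 valence electron; K⁺ is the bare [Ar] core; Al⁺ still has 2 valence electrons.
Breaking into a closed-shell core is much more expensive than removing a leftover valence electron — K has the largest IE_2 here.
Valence configurations: Ca⁺ [Ar]4s¹, Al⁺ [Ne]3s².
Tabulated IE_2 (kJ/mol): Ca 1145, K 3052, Al 1817.
Putting it together, IE_2: Ca < Al < K.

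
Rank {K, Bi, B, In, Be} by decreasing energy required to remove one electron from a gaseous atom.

Be > B > Bi > In > K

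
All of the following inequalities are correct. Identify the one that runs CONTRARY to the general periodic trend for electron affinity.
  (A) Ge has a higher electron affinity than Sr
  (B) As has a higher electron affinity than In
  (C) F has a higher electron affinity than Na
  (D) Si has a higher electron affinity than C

The general trend: electron affinity increases across a period and decreases down a group.
(A) Ge (period 4, group 14) vs Sr (period 5, group 2): the stated order agrees with the simple trend.
(B) As (period 4, group 15) vs In (period 5, group 13): the stated order agrees with the simple trend.
(C) F (period 2, group 17) vs Na (period 3, group 1): the stated order agrees with the simple trend.
(D) Si (period 3, group 14) vs C (period 2, group 14): the stated order contradicts the simple trend.
The exception is (D): Si's larger, more diffuse 3p orbitals accept an added electron slightly more readily than C's compact 2p.

(D)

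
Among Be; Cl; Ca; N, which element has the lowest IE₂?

IE_2 is the cost of taking one more electron from the +1 cation: Be⁺ still has 1 valence electron; Cl⁺ still has 6 valence electrons; Ca⁺ still has 1 valence electron; N⁺ still has 4 valence electrons.
All are still removing valence electrons, so compare the +1 ions as you would atoms: IE_2 generally rises across a period (higher Z_eff) and falls down a group (larger shell), subject to the usual subshell exceptions.
Valence configurations: Be⁺ [He]2s¹, Cl⁺ [Ne]3s²3p⁴, Ca⁺ [Ar]4s¹, N⁺ [He]2s²2p².
Approximate IE_2 values (kJ/mol): Be 1757, Cl 2298, Ca 1145, N 2856.
Hence IE_2: Ca < Be < Cl < N.

Ca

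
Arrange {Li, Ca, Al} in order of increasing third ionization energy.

Al < Ca < Li

The third ionization energy removes an electron from the +2 ion. For each element: Li²⁺ is already 1 electron into the core; Ca²⁺ is the bare [Ar] core; Al²⁺ still has 1 valence electron.
Breaking into a closed-shell core is much more expensive than removing a leftover valence electron — Ca and Li have the largest IE_3 here.
Approximate IE_3 values (kJ/mol): Li 11815, Ca 4912, Al 2745.
So the third ionization energies run Al < Ca < Li.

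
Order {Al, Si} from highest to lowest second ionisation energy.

IE_2 is the cost of taking one more electron from the +1 cation: Al⁺ still has 2 valence electrons; Si⁺ still has 3 valence electrons.
All are still removing valence electrons, so compare the +1 ions as you would atoms: IE_2 generally rises across a period (higher Z_eff) and falls down a group (larger shell), subject to the usual subshell exceptions.
Valence configurations: Al⁺ [Ne]3s², Si⁺ [Ne]3s²3p¹.
Si⁺ loses a lone 3p electron whereas Al⁺ must break into a filled 3s² pair, so IE_2(Al) > IE_2(Si) even though Si has the higher nuclear charge.
Tabulated IE_2 (kJ/mol): Al 1817, Si 1577.
Overall IE_2 order: Si < Al.

Al > Si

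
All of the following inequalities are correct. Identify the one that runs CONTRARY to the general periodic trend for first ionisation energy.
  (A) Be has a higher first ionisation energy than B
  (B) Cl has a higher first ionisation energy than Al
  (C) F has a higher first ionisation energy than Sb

(A)

The general trend: first ionisation energy increases across a period and decreases down a group.
(A) Be (period 2, group 2) vs B (period 2, group 13): the stated order contradicts the simple trend.
(B) Cl (period 3, group 17) vs Al (period 3, group 13): the stated order agrees with the simple trend.
(C) F (period 2, group 17) vs Sb (period 5, group 15): the stated order agrees with the simple trend.
The exception is (A): removing B's lone 2p electron is easier than breaking Be's filled 2s².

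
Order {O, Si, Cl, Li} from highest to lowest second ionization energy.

After 1 electron has been removed, what remains? O⁺ still has 5 valence electrons; Si⁺ still has 3 valence electrons; Cl⁺ still has 6 valence electrons; Li⁺ is the bare [He] core.
Breaking into a closed-shell core is much more expensive than removing a leftover valence electron — Li has the largest IE_2 here.
Valence configurations: O⁺ [He]2s²2p³, Si⁺ [Ne]3s²3p¹, Cl⁺ [Ne]3s²3p⁴.
Approximate IE_2 values (kJ/mol): O 3388, Si 1577, Cl 2298, Li 7298.
Overall IE_2 order: Si < Cl < O < Li.

Li > O > Cl > Si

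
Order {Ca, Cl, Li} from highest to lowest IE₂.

Li, Cl, Ca

The second ionization energy removes an electron from the +1 ion. For each element: Ca⁺ still has 1 valence electron; Cl⁺ still has 6 valence electrons; Li⁺ is the bare [He] core.
Core electrons are held far more tightly than valence electrons, so Li tops the IE_2 order.
Valence configurations: Ca⁺ [Ar]4s¹, Cl⁺ [Ne]3s²3p⁴.
Tabulated IE_2 (kJ/mol): Ca 1145, Cl 2298, Li 7298.
Hence IE_2: Ca < Cl < Li.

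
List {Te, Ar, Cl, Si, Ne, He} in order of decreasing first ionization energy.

He > Ne > Ar > Cl > Te > Si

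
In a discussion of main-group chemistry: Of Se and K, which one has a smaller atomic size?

K is in period 4, group 1; Se is in period 4, group 16.
Across a period the added protons contract the valence shell; down a group each new principal shell makes the atom larger.
All lie in period 4, so atomic radius increases right to left.
So Se has the smaller atomic size (Se < K).

Se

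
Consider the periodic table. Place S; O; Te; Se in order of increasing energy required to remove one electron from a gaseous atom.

O is in period 2, group 16; S is in period 3, group 16; Se is in period 4, group 16; Te is in period 5, group 16.
Removing the outermost electron gets harder across a period and easier down a group.
All are in group 16, so first ionization energy increases up the group.
So from lowest to highest: Te < Se < S < O.

Te < Se < S < O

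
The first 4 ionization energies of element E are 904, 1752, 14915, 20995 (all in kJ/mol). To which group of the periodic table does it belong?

Group 2

Look for the largest jump between consecutive ionization energies: IE3/IE2 ≈ 8.5, far larger than any earlier ratio.
That jump marks the point where a core electron is being removed. So the atom has 2 valence electrons.
A main-group element with 2 valence electrons is in group 2.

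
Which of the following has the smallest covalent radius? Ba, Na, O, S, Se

O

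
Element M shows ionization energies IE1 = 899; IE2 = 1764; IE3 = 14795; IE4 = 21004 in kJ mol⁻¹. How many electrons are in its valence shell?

Look for the largest jump between consecutive ionization energies: IE3/IE2 ≈ 8.4, far larger than any earlier ratio.
That jump marks the point where a core electron is being removed. So the atom has 2 valence electrons.

2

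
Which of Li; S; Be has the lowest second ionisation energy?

After 1 electron has been removed, what remains? Li⁺ is the bare [He] core; S⁺ still has 5 valence electrons; Be⁺ still has 1 valence electron.
Pulling an electron out of a noble-gas core costs far more than removing a remaining valence electron, so Li sits at the high end of IE_2.
Valence configurations: S⁺ [Ne]3s²3p³, Be⁺ [He]2s¹.
Approximate IE_2 values (kJ/mol): Li 7298, S 2252, Be 1757.
Overall IE_2 order: Be < S < Li.

Be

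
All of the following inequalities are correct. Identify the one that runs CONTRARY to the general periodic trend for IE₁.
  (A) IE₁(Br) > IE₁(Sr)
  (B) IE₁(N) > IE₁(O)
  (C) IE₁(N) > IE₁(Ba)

The general trend: IE₁ increases across a period and decreases down a group.
(A) Br (period 4, group 17) vs Sr (period 5, group 2): the stated order agrees with the simple trend.
(B) N (period 2, group 15) vs O (period 2, group 16): the stated order contradicts the simple trend.
(C) N (period 2, group 15) vs Ba (period 6, group 2): the stated order agrees with the simple trend.
The exception is (B): pairing an electron in O's 2p⁴ costs repulsion energy, so O ionizes more easily than half-filled N (2p³).

(B)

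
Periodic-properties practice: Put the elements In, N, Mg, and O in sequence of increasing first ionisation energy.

N is in period 2, group 15; O is in period 2, group 16; Mg is in period 3, group 2; In is in period 5, group 13.
IE₁ increases left→right with effective nuclear charge and decreases top→bottom as the valence shell moves farther out.
Here both period and group differ, so the two effects have to be weighed against each other.
Mg > In: period and group pull opposite ways; the down-group shift dominates (738 vs 558 kJ/mol).
O > Mg: both effects reinforce here, so O is clearly the higher of the two.
N > O: this pair runs against the simple trend — see the exception note.
Note the exception: N has a higher first ionization energy than O, contrary to the simple trend — pairing an electron in O's 2p⁴ costs repulsion energy, so O ionizes more easily than half-filled N (2p³).
Approximate values (kJ/mol): N 1402, O 1314, Mg 738, In 558.
So from lowest to highest: In < Mg < O < N.

In < Mg < O < N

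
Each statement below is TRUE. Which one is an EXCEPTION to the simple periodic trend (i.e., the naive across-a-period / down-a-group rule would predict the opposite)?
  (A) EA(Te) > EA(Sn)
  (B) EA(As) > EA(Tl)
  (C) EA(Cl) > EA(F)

The general trend: electron affinity increases across a period and decreases down a group.
(A) Te (period 5, group 16) vs Sn (period 5, group 14): the stated order agrees with the simple trend.
(B) As (period 4, group 15) vs Tl (period 6, group 13): the stated order agrees with the simple trend.
(C) Cl (period 3, group 17) vs F (period 2, group 17): the stated order contradicts the simple trend.
The exception is (C): F's small 2p subshell makes the incoming electron feel strong e⁻–e⁻ repulsion, so Cl actually releases more energy on gaining an electron.

(C)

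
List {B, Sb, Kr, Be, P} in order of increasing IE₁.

Be is in period 2, group 2; B is in period 2, group 13; P is in period 3, group 15; Kr is in period 4, group 18; Sb is in period 5, group 15.
Across a period the outer electron is held more tightly (higher IE₁); down a group it sits in a higher shell, more shielded, and comes off more easily.
Here both period and group differ, so the two effects have to be weighed against each other.
Sb > B: the two effects oppose for this pair; the across-period effect wins (831 vs 801 kJ/mol).
Be > Sb: period and group pull opposite ways; the down-group shift dominates (900 vs 831 kJ/mol).
P > Be: period and group pull opposite ways; the across-period shift dominates (1012 vs 900 kJ/mol).
Kr > P: the two effects oppose for this pair; the across-period effect wins (1351 vs 1012 kJ/mol).
Note the exception: Be has a higher first ionization energy than B, contrary to the simple trend — removing B's lone 2p electron is easier than breaking Be's filled 2s².
For reference (kJ/mol): Be 900, B 801, P 1012, Kr 1351, Sb 831.
So from lowest to highest: B < Sb < Be < P < Kr.

B < Sb < Be < P < Kr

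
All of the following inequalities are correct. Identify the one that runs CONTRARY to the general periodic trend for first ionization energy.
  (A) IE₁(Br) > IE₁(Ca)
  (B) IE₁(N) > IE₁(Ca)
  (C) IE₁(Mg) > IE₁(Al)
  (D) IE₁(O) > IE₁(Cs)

The general trend: first ionization energy increases across a period and decreases down a group.
(A) Br (period 4, group 17) vs Ca (period 4, group 2): the stated order agrees with the simple trend.
(B) N (period 2, group 15) vs Ca (period 4, group 2): the stated order agrees with the simple trend.
(C) Mg (period 3, group 2) vs Al (period 3, group 13): the stated order contradicts the simple trend.
(D) O (period 2, group 16) vs Cs (period 6, group 1): the stated order agrees with the simple trend.
The exception is (C): Al's single 3p electron is easier to remove than one from Mg's filled 3s².

(C)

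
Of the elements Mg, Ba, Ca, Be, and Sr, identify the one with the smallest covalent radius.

Be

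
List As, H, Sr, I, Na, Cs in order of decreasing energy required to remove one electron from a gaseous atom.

H > I > As > Sr > Na > Cs

H is in period 1, group 1; Na is in period 3, group 1; As is in period 4, group 15; Sr is in period 5, group 2; I is in period 5, group 17; Cs is in period 6, group 1.
First ionization energy rises across a period (greater Z_eff holds electrons more tightly) and falls down a group (valence electrons are farther from the nucleus).
These span different periods and groups, so the two trends combine.
Na > Cs: they share group 1; the group trend gives Na the larger value.
Sr > Na: period and group pull opposite ways; the across-period shift dominates (550 vs 496 kJ/mol).
As > Sr: both effects reinforce here, so As is clearly the higher of the two.
I > As: the two effects oppose for this pair; the across-period effect wins (1008 vs 947 kJ/mol).
H > I: period and group pull opposite ways; the down-group shift dominates (1312 vs 1008 kJ/mol).
Tabulated first ionization energy (kJ/mol): H 1312, Na 496, As 947, Sr 550, I 1008, Cs 376.
So from highest to lowest: H > I > As > Sr > Na > Cs.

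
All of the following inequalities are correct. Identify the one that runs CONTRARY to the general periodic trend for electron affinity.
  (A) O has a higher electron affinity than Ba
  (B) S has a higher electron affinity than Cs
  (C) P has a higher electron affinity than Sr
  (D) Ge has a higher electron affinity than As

(D)

The general trend: electron affinity increases across a period and decreases down a group.
(A) O (period 2, group 16) vs Ba (period 6, group 2): the stated order agrees with the simple trend.
(B) S (period 3, group 16) vs Cs (period 6, group 1): the stated order agrees with the simple trend.
(C) P (period 3, group 15) vs Sr (period 5, group 2): the stated order agrees with the simple trend.
(D) Ge (period 4, group 14) vs As (period 4, group 15): the stated order contradicts the simple trend.
The exception is (D): adding an electron to As's half-filled 4p³ is unfavourable, so Ge (4p²) has the more exothermic EA.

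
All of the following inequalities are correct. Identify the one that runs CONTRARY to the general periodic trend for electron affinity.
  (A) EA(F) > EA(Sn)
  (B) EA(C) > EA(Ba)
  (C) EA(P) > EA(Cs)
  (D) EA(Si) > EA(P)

(D)

The general trend: electron affinity increases across a period and decreases down a group.
(A) F (period 2, group 17) vs Sn (period 5, group 14): the stated order agrees with the simple trend.
(B) C (period 2, group 14) vs Ba (period 6, group 2): the stated order agrees with the simple trend.
(C) P (period 3, group 15) vs Cs (period 6, group 1): the stated order agrees with the simple trend.
(D) Si (period 3, group 14) vs P (period 3, group 15): the stated order contradicts the simple trend.
The exception is (D): adding an electron to P's half-filled 3p³ is unfavourable, so Si (3p²) has the more exothermic EA.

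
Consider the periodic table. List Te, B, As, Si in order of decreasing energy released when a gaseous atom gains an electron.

Te, Si, As, B

Adding an electron releases more energy for atoms nearer the top right (short of the noble gases).
A diagonal step moves right (one effect) and down (the opposite effect) at once.
As > B: the two effects oppose for this pair; the across-period effect wins (78 vs 27 kJ/mol).
Si > As: the two effects oppose for this pair; the down-group effect wins (134 vs 78 kJ/mol).
Te > Si: the two effects oppose for this pair; the across-period effect wins (190 vs 134 kJ/mol).
For reference (kJ/mol): B 27, Si 134, As 78, Te 190.
So from highest to lowest: Te > Si > As > B.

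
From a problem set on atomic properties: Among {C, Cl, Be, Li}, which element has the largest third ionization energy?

Be

Consider each +2 ion: C²⁺ still has 2 valence electrons; Cl²⁺ still has 5 valence electrons; Be²⁺ is the bare [He] core; Li²⁺ is already 1 electron into the core.
Core electrons are held far more tightly than valence electrons, so Li and Be top the IE_3 order.
Valence configurations: C²⁺ [He]2s², Cl²⁺ [Ne]3s²3p³.
The numbers (kJ/mol): C 4620, Cl 3822, Be 14849, Li 11815.
Hence IE_3: Cl < C < Li < Be.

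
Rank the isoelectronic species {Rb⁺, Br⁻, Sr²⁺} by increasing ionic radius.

Sr²⁺ < Rb⁺ < Br⁻

All of these have 36 electrons, so size is governed by nuclear charge alone: the more protons, the stronger the pull on the same electron cloud, and the smaller the ion.
Nuclear charges: Sr²⁺ (Z=38), Rb⁺ (Z=37), Br⁻ (Z=35).
Smallest to largest: Sr²⁺ < Rb⁺ < Br⁻.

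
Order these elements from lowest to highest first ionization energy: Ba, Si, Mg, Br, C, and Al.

IE₁ increases left→right with effective nuclear charge and decreases top→bottom as the valence shell moves farther out.
These span different periods and groups, so the two trends combine.
Al > Ba: relative to Ba, both the across-period and down-group shifts push Al's first ionization energy up.
Mg > Al: this pair runs against the simple trend — see the exception note.
Si > Mg: both are in period 3; the period trend gives Si the larger value.
C > Si: they share group 14; the group trend gives C the larger value.
Br > C: period and group pull opposite ways; the across-period shift dominates (1140 vs 1086 kJ/mol).
Note the exception: Mg has a higher first ionization energy than Al, contrary to the simple trend — Al's single 3p electron is easier to remove than one from Mg's filled 3s².
For reference (kJ/mol): C 1086, Mg 738, Al 578, Si 786, Br 1140, Ba 503.
So from lowest to highest: Ba < Al < Mg < Si < C < Br.

Ba, Al, Mg, Si, C, Br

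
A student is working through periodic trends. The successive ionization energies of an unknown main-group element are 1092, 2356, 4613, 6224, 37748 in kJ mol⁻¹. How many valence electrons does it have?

4

Look for the largest jump between consecutive ionization energies: IE5/IE4 ≈ 6.1, far larger than any earlier ratio.
That jump marks the point where a core electron is being removed. So the atom has 4 valence electrons.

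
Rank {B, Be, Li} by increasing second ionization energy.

Be < B < Li

After 1 electron has been removed, what remains? B⁺ still has 2 valence electrons; Be⁺ still has 1 valence electron; Li⁺ is the bare [He] core.
Pulling an electron out of a noble-gas core costs far more than removing a remaining valence electron, so Li sits at the high end of IE_2.
Valence configurations: B⁺ [He]2s², Be⁺ [He]2s¹.
Tabulated IE_2 (kJ/mol): B 2427, Be 1757, Li 7298.
Hence IE_2: Be < B < Li.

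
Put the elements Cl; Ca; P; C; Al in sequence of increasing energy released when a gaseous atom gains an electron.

Ca < Al < P < C < Cl

Atoms with high Z_eff and room in the valence shell (especially the halogens) have the most exothermic electron affinities.
Neither a single period nor a single group — weigh both effects.
Al > Ca: relative to Ca, both the across-period and down-group shifts push Al's electron affinity up.
P > Al: both are in period 3; the period trend gives P the larger value.
C > P: period and group pull opposite ways; the down-group shift dominates (122 vs 72 kJ/mol).
Cl > C: period and group pull opposite ways; the across-period shift dominates (349 vs 122 kJ/mol).
Approximate values (kJ/mol): C 122, Al 42, P 72, Cl 349, Ca 2.
So from lowest to highest: Ca < Al < P < C < Cl.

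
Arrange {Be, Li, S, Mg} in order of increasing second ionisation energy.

Mg < Be < S < Li

Consider each +1 ion: Be⁺ still has 1 valence electron; Li⁺ is the bare [He] core; S⁺ still has 5 valence electrons; Mg⁺ still has 1 valence electron.
Breaking into a closed-shell core is much more expensive than removing a leftover valence electron — Li has the largest IE_2 here.
Valence configurations: Be⁺ [He]2s¹, S⁺ [Ne]3s²3p³, Mg⁺ [Ne]3s¹.
The numbers (kJ/mol): Be 1757, Li 7298, S 2252, Mg 1451.
Hence IE_2: Mg < Be < S < Li.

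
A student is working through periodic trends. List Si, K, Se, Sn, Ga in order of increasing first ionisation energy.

Si is in period 3, group 14; K is in period 4, group 1; Ga is in period 4, group 13; Se is in period 4, group 16; Sn is in period 5, group 14.
Removing the outermost electron gets harder across a period and easier down a group.
Neither a single period nor a single group — weigh both effects.
Ga > K: both are in period 4; the period trend gives Ga the larger value.
Sn > Ga: period and group pull opposite ways; the across-period shift dominates (709 vs 579 kJ/mol).
Si > Sn: Si sits above Sn in group 14, so the down-group effect alone puts Si higher.
Se > Si: period and group pull opposite ways; the across-period shift dominates (941 vs 786 kJ/mol).
For reference (kJ/mol): Si 786, K 419, Ga 579, Se 941, Sn 709.
So from lowest to highest: K < Ga < Sn < Si < Se.

K < Ga < Sn < Si < Se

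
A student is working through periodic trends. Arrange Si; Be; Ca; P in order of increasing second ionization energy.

Ca < Si < Be < P

After 1 electron has been removed, what remains? Si⁺ still has 3 valence electrons; Be⁺ still has 1 valence electron; Ca⁺ still has 1 valence electron; P⁺ still has 4 valence electrons.
All are still removing valence electrons, so compare the +1 ions as you would atoms: IE_2 generally rises across a period (higher Z_eff) and falls down a group (larger shell), subject to the usual subshell exceptions.
Valence configurations: Si⁺ [Ne]3s²3p¹, Be⁺ [He]2s¹, Ca⁺ [Ar]4s¹, P⁺ [Ne]3s²3p².
Tabulated IE_2 (kJ/mol): Si 1577, Be 1757, Ca 1145, P 1907.
So the second ionization energies run Ca < Si < Be < P.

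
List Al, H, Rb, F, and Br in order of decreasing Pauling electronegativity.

H is in period 1, group 1; F is in period 2, group 17; Al is in period 3, group 13; Br is in period 4, group 17; Rb is in period 5, group 1.
EN rises left→right (higher Z_eff, smaller atoms) and falls top→bottom (larger, more shielded atoms).
Here both period and group differ, so the two effects have to be weighed against each other.
Al > Rb: relative to Rb, both the across-period and down-group shifts push Al's electronegativity up.
H > Al: period and group pull opposite ways; the down-group shift dominates (2.20 vs 1.61).
Br > H: the two effects oppose for this pair; the across-period effect wins (2.96 vs 2.20).
F > Br: they share group 17; the group trend gives F the larger value.
Tabulated electronegativity (Pauling): H 2.20, F 3.98, Al 1.61, Br 2.96, Rb 0.82.
So from highest to lowest: F > Br > H > Al > Rb.

F > Br > H > Al > Rb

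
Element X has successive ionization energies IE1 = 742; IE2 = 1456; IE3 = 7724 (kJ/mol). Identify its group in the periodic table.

Group 2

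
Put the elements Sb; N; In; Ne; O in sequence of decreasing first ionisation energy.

N is in period 2, group 15; O is in period 2, group 16; Ne is in period 2, group 18; In is in period 5, group 13; Sb is in period 5, group 15.
Removing the outermost electron gets harder across a period and easier down a group.
Neither a single period nor a single group — weigh both effects.
Sb > In: Sb lies to the right of In in period 5, so the across-period effect alone puts Sb higher.
O > Sb: both effects reinforce here, so O is clearly the higher of the two.
N > O: this pair runs against the simple trend — see the exception note.
Ne > N: Ne lies to the right of N in period 2, so the across-period effect alone puts Ne higher.
Note the exception: N has a higher first ionization energy than O, contrary to the simple trend — pairing an electron in O's 2p⁴ costs repulsion energy, so O ionizes more easily than half-filled N (2p³).
Approximate values (kJ/mol): N 1402, O 1314, Ne 2081, In 558, Sb 831.
So from highest to lowest: Ne > N > O > Sb > In.

Ne > N > O > Sb > In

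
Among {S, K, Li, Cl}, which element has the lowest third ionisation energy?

S

The third ionization energy removes an electron from the +2 ion. For each element: S²⁺ still has 4 valence electrons; K²⁺ is already 1 electron into the core; Li²⁺ is already 1 electron into the core; Cl²⁺ still has 5 valence electrons.
Core electrons are held far more tightly than valence electrons, so K and Li top the IE_3 order.
Valence configurations: S²⁺ [Ne]3s²3p², Cl²⁺ [Ne]3s²3p³.
Tabulated IE_3 (kJ/mol): S 3357, K 4420, Li 11815, Cl 3822.
Hence IE_3: S < Cl < K < Li.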